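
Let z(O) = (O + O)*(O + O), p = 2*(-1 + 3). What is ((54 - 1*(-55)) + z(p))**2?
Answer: 29929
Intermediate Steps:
p = 4 (p = 2*2 = 4)
z(O) = 4*O**2 (z(O) = (2*O)*(2*O) = 4*O**2)
((54 - 1*(-55)) + z(p))**2 = ((54 - 1*(-55)) + 4*4**2)**2 = ((54 + 55) + 4*16)**2 = (109 + 64)**2 = 173**2 = 29929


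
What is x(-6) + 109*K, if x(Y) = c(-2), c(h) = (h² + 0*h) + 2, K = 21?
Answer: 2295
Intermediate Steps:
c(h) = 2 + h² (c(h) = (h² + 0) + 2 = h² + 2 = 2 + h²)
x(Y) = 6 (x(Y) = 2 + (-2)² = 2 + 4 = 6)
x(-6) + 109*K = 6 + 109*21 = 6 + 2289 = 2295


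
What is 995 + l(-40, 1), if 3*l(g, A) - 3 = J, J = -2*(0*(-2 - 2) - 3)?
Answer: 998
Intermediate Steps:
J = 6 (J = -2*(0*(-4) - 3) = -2*(0 - 3) = -2*(-3) = 6)
l(g, A) = 3 (l(g, A) = 1 + (⅓)*6 = 1 + 2 = 3)
995 + l(-40, 1) = 995 + 3 = 998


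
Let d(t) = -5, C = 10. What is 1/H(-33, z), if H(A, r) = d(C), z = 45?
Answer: -⅕ ≈ -0.20000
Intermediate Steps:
H(A, r) = -5
1/H(-33, z) = 1/(-5) = -⅕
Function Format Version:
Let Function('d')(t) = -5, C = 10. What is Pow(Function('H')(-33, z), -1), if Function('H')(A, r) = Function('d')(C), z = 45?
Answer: Rational(-1, 5) ≈ -0.20000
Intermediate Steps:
Function('H')(A, r) = -5
Pow(Function('H')(-33, z), -1) = Pow(-5, -1) = Rational(-1, 5)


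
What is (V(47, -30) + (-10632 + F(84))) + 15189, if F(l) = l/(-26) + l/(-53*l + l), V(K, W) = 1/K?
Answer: 856109/188 ≈ 4553.8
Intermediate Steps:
F(l) = -1/52 - l/26 (F(l) = l*(-1/26) + l/((-52*l)) = -l/26 + l*(-1/(52*l)) = -l/26 - 1/52 = -1/52 - l/26)
(V(47, -30) + (-10632 + F(84))) + 15189 = (1/47 + (-10632 + (-1/52 - 1/26*84))) + 15189 = (1/47 + (-10632 + (-1/52 - 42/13))) + 15189 = (1/47 + (-10632 - 13/4)) + 15189 = (1/47 - 42541/4) + 15189 = -1999423/188 + 15189 = 856109/188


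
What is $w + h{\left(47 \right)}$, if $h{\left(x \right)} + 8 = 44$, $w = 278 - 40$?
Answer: $274$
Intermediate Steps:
$w = 238$
$h{\left(x \right)} = 36$ ($h{\left(x \right)} = -8 + 44 = 36$)
$w + h{\left(47 \right)} = 238 + 36 = 274$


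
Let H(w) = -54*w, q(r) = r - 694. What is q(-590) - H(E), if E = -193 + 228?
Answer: 606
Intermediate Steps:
E = 35
q(r) = -694 + r
q(-590) - H(E) = (-694 - 590) - (-54)*35 = -1284 - 1*(-1890) = -1284 + 1890 = 606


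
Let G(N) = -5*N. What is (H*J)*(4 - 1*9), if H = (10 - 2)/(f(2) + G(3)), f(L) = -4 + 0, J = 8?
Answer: 320/19 ≈ 16.842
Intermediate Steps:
f(L) = -4
H = -8/19 (H = (10 - 2)/(-4 - 5*3) = 8/(-4 - 15) = 8/(-19) = 8*(-1/19) = -8/19 ≈ -0.42105)
(H*J)*(4 - 1*9) = (-8/19*8)*(4 - 1*9) = -64*(4 - 9)/19 = -64/19*(-5) = 320/19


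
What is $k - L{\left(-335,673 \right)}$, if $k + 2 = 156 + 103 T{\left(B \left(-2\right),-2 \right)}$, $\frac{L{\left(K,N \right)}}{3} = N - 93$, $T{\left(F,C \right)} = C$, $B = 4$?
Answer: $-1792$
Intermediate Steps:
$L{\left(K,N \right)} = -279 + 3 N$ ($L{\left(K,N \right)} = 3 \left(N - 93\right) = 3 \left(-93 + N\right) = -279 + 3 N$)
$k = -52$ ($k = -2 + \left(156 + 103 \left(-2\right)\right) = -2 + \left(156 - 206\right) = -2 - 50 = -52$)
$k - L{\left(-335,673 \right)} = -52 - \left(-279 + 3 \cdot 673\right) = -52 - \left(-279 + 2019\right) = -52 - 1740 = -1792$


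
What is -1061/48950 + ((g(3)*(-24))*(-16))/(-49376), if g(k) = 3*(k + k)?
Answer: -12210323/75529850 ≈ -0.16166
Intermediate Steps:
g(k) = 6*k (g(k) = 3*(2*k) = 6*k)
-1061/48950 + ((g(3)*(-24))*(-16))/(-49376) = -1061/48950 + (((6*3)*(-24))*(-16))/(-49376) = -1061*1/48950 + ((18*(-24))*(-16))*(-1/49376) = -1061/48950 - 432*(-16)*(-1/49376) = -1061/48950 + 6912*(-1/49376) = -1061/48950 - 216/1543 = -12210323/75529850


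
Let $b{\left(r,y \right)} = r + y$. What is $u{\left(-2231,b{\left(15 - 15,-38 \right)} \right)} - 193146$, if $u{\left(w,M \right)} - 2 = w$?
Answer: $-195375$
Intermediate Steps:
$u{\left(w,M \right)} = 2 + w$
$u{\left(-2231,b{\left(15 - 15,-38 \right)} \right)} - 193146 = \left(2 - 2231\right) - 193146 = -2229 - 193146 = -195375$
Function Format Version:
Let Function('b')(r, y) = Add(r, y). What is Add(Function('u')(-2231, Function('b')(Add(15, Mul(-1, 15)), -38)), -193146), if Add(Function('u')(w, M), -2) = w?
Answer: -195375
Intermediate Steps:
Function('u')(w, M) = Add(2, w)
Add(Function('u')(-2231, Function('b')(Add(15, Mul(-1, 15)), -38)), -193146) = Add(Add(2, -2231), -193146) = Add(-2229, -193146) = -195375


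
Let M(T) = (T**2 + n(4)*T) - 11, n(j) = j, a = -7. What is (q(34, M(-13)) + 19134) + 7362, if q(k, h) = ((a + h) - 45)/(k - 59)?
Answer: 662346/25 ≈ 26494.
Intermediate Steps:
M(T) = -11 + T**2 + 4*T (M(T) = (T**2 + 4*T) - 11 = -11 + T**2 + 4*T)
q(k, h) = (-52 + h)/(-59 + k) (q(k, h) = ((-7 + h) - 45)/(k - 59) = (-52 + h)/(-59 + k))
(q(34, M(-13)) + 19134) + 7362 = ((-52 + (-11 + (-13)**2 + 4*(-13)))/(-59 + 34) + 19134) + 7362 = ((-52 + (-11 + 169 - 52))/(-25) + 19134) + 7362 = (-(-52 + 106)/25 + 19134) + 7362 = (-1/25*54 + 19134) + 7362 = (-54/25 + 19134) + 7362 = 478296/25 + 7362 = 662346/25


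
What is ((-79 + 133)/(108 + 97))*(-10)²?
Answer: 1080/41 ≈ 26.341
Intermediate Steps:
((-79 + 133)/(108 + 97))*(-10)² = (54/205)*100 = 1080/41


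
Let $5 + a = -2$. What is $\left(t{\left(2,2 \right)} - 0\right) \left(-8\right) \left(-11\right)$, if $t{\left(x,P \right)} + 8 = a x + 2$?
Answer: $-1760$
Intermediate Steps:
$a = -7$ ($a = -5 - 2 = -7$)
$t{\left(x,P \right)} = -6 - 7 x$ ($t{\left(x,P \right)} = -8 - \left(-2 + 7 x\right) = -6 - 7 x$)
$\left(t{\left(2,2 \right)} - 0\right) \left(-8\right) \left(-11\right) = \left(\left(-6 - 14\right) - 0\right) \left(-8\right) \left(-11\right) = \left(\left(-6 - 14\right) + 0\right) \left(-8\right) \left(-11\right) = \left(-20 + 0\right) \left(-8\right) \left(-11\right) = \left(-20\right) \left(-8\right) \left(-11\right) = 160 \left(-11\right) = -1760$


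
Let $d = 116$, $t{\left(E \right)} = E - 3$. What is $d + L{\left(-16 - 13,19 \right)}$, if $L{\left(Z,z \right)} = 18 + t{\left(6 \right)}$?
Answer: $137$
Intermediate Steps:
$t{\left(E \right)} = -3 + E$
$L{\left(Z,z \right)} = 21$ ($L{\left(Z,z \right)} = 18 + \left(-3 + 6\right) = 18 + 3 = 21$)
$d + L{\left(-16 - 13,19 \right)} = 116 + 21 = 137$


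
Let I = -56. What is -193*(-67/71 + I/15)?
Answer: 961333/1065 ≈ 902.66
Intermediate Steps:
-193*(-67/71 + I/15) = -193*(-67/71 - 56/15) = -193*(-4981/1065) = 961333/1065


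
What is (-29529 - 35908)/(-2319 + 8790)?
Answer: -65437/6471 ≈ -10.112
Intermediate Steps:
(-29529 - 35908)/(-2319 + 8790) = -65437/6471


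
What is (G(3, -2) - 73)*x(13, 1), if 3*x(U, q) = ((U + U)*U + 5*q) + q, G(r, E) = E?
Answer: -8600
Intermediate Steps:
x(U, q) = 2*q + 2*U²/3 (x(U, q) = (((U + U)*U + 5*q) + q)/3 = (((2*U)*U + 5*q) + q)/3 = ((2*U² + 5*q) + q)/3 = (2*U² + 6*q)/3 = 2*q + 2*U²/3)
(G(3, -2) - 73)*x(13, 1) = (-2 - 73)*(2*1 + (⅔)*13²) = -75*(2 + (⅔)*169) = -75*(2 + 338/3) = -75*344/3 = -8600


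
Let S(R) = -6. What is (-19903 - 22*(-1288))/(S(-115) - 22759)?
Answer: -8433/22765 ≈ -0.37044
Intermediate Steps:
(-19903 - 22*(-1288))/(S(-115) - 22759) = (-19903 - 22*(-1288))/(-6 - 22759) = (-19903 + 28336)/(-22765) = 8433*(-1/22765) = -8433/22765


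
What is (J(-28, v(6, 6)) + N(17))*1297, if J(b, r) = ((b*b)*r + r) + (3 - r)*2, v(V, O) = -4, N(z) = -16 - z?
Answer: -4097223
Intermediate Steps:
J(b, r) = 6 - r + r*b**2 (J(b, r) = (b**2*r + r) + (6 - 2*r) = (r*b**2 + r) + (6 - 2*r) = (r + r*b**2) + (6 - 2*r) = 6 - r + r*b**2)
(J(-28, v(6, 6)) + N(17))*1297 = ((6 - 1*(-4) - 4*(-28)**2) + (-16 - 1*17))*1297 = ((6 + 4 - 4*784) + (-16 - 17))*1297 = ((6 + 4 - 3136) - 33)*1297 = (-3126 - 33)*1297 = -3159*1297 = -4097223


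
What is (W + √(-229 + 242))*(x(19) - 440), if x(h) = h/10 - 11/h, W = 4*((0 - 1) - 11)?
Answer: 2000376/95 - 83349*√13/190 ≈ 19475.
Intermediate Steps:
W = -48 (W = 4*(-1 - 11) = 4*(-12) = -48)
x(h) = -11/h + h/10 (x(h) = h*(⅒) - 11/h = h/10 - 11/h = -11/h + h/10)
(W + √(-229 + 242))*(x(19) - 440) = (-48 + √(-229 + 242))*((-11/19 + (⅒)*19) - 440) = (-48 + √13)*((-11*1/19 + 19/10) - 440) = (-48 + √13)*((-11/19 + 19/10) - 440) = (-48 + √13)*(251/190 - 440) = (-48 + √13)*(-83349/190) = 2000376/95 - 83349*√13/190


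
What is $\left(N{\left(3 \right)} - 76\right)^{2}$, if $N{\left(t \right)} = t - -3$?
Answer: $4900$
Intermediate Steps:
$N{\left(t \right)} = 3 + t$ ($N{\left(t \right)} = t + 3 = 3 + t$)
$\left(N{\left(3 \right)} - 76\right)^{2} = \left(\left(3 + 3\right) - 76\right)^{2} = \left(6 - 76\right)^{2} = \left(-70\right)^{2} = 4900$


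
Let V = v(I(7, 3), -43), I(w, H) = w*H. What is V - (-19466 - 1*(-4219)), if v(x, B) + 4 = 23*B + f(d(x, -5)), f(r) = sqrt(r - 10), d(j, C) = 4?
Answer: 14254 + I*sqrt(6) ≈ 14254.0 + 2.4495*I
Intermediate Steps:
f(r) = sqrt(-10 + r)
I(w, H) = H*w
v(x, B) = -4 + 23*B + I*sqrt(6) (v(x, B) = -4 + (23*B + sqrt(-10 + 4)) = -4 + (23*B + sqrt(-6)) = -4 + (23*B + I*sqrt(6)) = -4 + 23*B + I*sqrt(6))
V = -993 + I*sqrt(6) (V = -4 + 23*(-43) + I*sqrt(6) = -4 - 989 + I*sqrt(6) = -993 + I*sqrt(6) ≈ -993.0 + 2.4495*I)
V - (-19466 - 1*(-4219)) = (-993 + I*sqrt(6)) - (-19466 - 1*(-4219)) = (-993 + I*sqrt(6)) - (-19466 + 4219) = (-993 + I*sqrt(6)) - 1*(-15247) = (-993 + I*sqrt(6)) + 15247 = 14254 + I*sqrt(6)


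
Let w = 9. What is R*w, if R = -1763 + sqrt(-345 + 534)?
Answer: -15867 + 27*sqrt(21) ≈ -15743.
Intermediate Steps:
R = -1763 + 3*sqrt(21) (R = -1763 + sqrt(189) = -1763 + 3*sqrt(21) ≈ -1749.3)
R*w = (-1763 + 3*sqrt(21))*9 = -15867 + 27*sqrt(21)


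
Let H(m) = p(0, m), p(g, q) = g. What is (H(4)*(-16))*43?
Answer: 0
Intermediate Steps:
H(m) = 0
(H(4)*(-16))*43 = (0*(-16))*43 = 0*43 = 0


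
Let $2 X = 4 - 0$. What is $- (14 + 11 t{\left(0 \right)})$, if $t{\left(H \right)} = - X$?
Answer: $8$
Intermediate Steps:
$X = 2$ ($X = \frac{4 - 0}{2} = \frac{4 + 0}{2} = \frac{1}{2} \cdot 4 = 2$)
$t{\left(H \right)} = -2$ ($t{\left(H \right)} = \left(-1\right) 2 = -2$)
$- (14 + 11 t{\left(0 \right)}) = - (14 + 11 \left(-2\right)) = - (14 - 22) = \left(-1\right) \left(-8\right) = 8$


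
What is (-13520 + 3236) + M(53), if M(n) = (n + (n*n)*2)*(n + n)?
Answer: 590842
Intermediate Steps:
M(n) = 2*n*(n + 2*n²) (M(n) = (n + n²*2)*(2*n) = (n + 2*n²)*(2*n) = 2*n*(n + 2*n²))
(-13520 + 3236) + M(53) = (-13520 + 3236) + 53²*(2 + 4*53) = -10284 + 2809*(2 + 212) = -10284 + 2809*214 = -10284 + 601126 = 590842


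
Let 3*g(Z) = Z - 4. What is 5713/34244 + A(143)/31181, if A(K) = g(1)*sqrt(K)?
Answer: 5713/34244 - sqrt(143)/31181 ≈ 0.16645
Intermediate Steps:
g(Z) = -4/3 + Z/3 (g(Z) = (Z - 4)/3 = (-4 + Z)/3 = -4/3 + Z/3)
A(K) = -sqrt(K) (A(K) = (-4/3 + (1/3)*1)*sqrt(K) = (-4/3 + 1/3)*sqrt(K) = -sqrt(K))
5713/34244 + A(143)/31181 = 5713/34244 - sqrt(143)/31181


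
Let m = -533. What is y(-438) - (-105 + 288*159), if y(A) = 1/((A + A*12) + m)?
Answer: -284492950/6227 ≈ -45687.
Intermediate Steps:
y(A) = 1/(-533 + 13*A) (y(A) = 1/((A + A*12) - 533) = 1/((A + 12*A) - 533) = 1/(13*A - 533) = 1/(-533 + 13*A))
y(-438) - (-105 + 288*159) = 1/(13*(-41 - 438)) - (-105 + 288*159) = (1/13)/(-479) - (-105 + 45792) = (1/13)*(-1/479) - 1*45687 = -1/6227 - 45687 = -284492950/6227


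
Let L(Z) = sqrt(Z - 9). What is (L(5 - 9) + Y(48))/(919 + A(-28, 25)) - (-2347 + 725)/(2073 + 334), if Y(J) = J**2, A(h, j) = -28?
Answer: 776770/238293 + I*sqrt(13)/891 ≈ 3.2597 + 0.0040466*I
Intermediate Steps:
L(Z) = sqrt(-9 + Z)
(L(5 - 9) + Y(48))/(919 + A(-28, 25)) - (-2347 + 725)/(2073 + 334) = (sqrt(-9 + (5 - 9)) + 48**2)/(919 - 28) - (-2347 + 725)/(2073 + 334) = (sqrt(-9 - 4) + 2304)/891 - (-1622)/2407 = (sqrt(-13) + 2304)*(1/891) - (-1622)/2407 = (I*sqrt(13) + 2304)*(1/891) - 1*(-1622/2407) = (2304 + I*sqrt(13))*(1/891) + 1622/2407 = (256/99 + I*sqrt(13)/891) + 1622/2407 = 776770/238293 + I*sqrt(13)/891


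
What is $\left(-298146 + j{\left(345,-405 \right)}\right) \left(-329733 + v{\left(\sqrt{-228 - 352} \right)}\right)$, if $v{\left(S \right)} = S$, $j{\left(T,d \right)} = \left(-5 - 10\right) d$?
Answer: $96305447043 - 584142 i \sqrt{145} \approx 9.6305 \cdot 10^{10} - 7.034 \cdot 10^{6} i$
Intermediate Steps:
$j{\left(T,d \right)} = - 15 d$
$\left(-298146 + j{\left(345,-405 \right)}\right) \left(-329733 + v{\left(\sqrt{-228 - 352} \right)}\right) = \left(-298146 - -6075\right) \left(-329733 + \sqrt{-228 - 352}\right) = \left(-298146 + 6075\right) \left(-329733 + \sqrt{-580}\right) = - 292071 \left(-329733 + 2 i \sqrt{145}\right) = 96305447043 - 584142 i \sqrt{145}$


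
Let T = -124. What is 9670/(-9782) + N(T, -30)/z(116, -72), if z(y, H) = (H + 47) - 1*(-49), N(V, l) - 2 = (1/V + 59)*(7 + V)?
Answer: -4199162797/14555616 ≈ -288.49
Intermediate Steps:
N(V, l) = 2 + (7 + V)*(59 + 1/V) (N(V, l) = 2 + (1/V + 59)*(7 + V) = 2 + (59 + 1/V)*(7 + V) = 2 + (7 + V)*(59 + 1/V))
z(y, H) = 96 + H (z(y, H) = (47 + H) + 49 = 96 + H)
9670/(-9782) + N(T, -30)/z(116, -72) = 9670/(-9782) + (416 + 7/(-124) + 59*(-124))/(96 - 72) = 9670*(-1/9782) + (416 + 7*(-1/124) - 7316)/24 = -4835/4891 + (416 - 7/124 - 7316)*(1/24) = -4835/4891 - 855607/124*1/24 = -4835/4891 - 855607/2976 = -4199162797/14555616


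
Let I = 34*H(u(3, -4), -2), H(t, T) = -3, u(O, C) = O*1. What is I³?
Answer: -1061208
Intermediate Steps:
u(O, C) = O
I = -102 (I = 34*(-3) = -102)
I³ = (-102)³ = -1061208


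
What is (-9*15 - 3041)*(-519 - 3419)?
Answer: 12507088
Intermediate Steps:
(-9*15 - 3041)*(-519 - 3419) = (-135 - 3041)*(-3938) = -3176*(-3938) = 12507088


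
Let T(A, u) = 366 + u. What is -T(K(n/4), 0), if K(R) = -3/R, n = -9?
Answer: -366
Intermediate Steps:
-T(K(n/4), 0) = -(366 + 0) = -1*366 = -366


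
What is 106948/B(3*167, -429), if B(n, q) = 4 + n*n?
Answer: 106948/251005 ≈ 0.42608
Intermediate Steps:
B(n, q) = 4 + n²
106948/B(3*167, -429) = 106948/(4 + (3*167)²) = 106948/(4 + 501²) = 106948/(4 + 251001) = 106948/251005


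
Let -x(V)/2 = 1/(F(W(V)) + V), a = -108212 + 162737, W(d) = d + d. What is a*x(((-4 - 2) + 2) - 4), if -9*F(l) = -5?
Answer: 981450/67 ≈ 14649.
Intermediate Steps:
W(d) = 2*d
F(l) = 5/9 (F(l) = -⅑*(-5) = 5/9)
a = 54525
x(V) = -2/(5/9 + V)
a*x(((-4 - 2) + 2) - 4) = 54525*(-18/(5 + 9*(((-4 - 2) + 2) - 4))) = 54525*(-18/(5 + 9*((-6 + 2) - 4))) = 54525*(-18/(5 + 9*(-4 - 4))) = 54525*(-18/(5 + 9*(-8))) = 54525*(-18/(5 - 72)) = 54525*(-18/(-67)) = 54525*(-18*(-1/67)) = 54525*(18/67) = 981450/67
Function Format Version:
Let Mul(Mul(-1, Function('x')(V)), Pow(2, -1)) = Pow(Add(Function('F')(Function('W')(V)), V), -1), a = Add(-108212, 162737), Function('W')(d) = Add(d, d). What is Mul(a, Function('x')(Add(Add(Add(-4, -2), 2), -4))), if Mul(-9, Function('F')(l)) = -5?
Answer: Rational(981450, 67) ≈ 14649.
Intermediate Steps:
Function('W')(d) = Mul(2, d)
Function('F')(l) = Rational(5, 9) (Function('F')(l) = Mul(Rational(-1, 9), -5) = Rational(5, 9))
a = 54525
Function('x')(V) = Mul(-2, Pow(Add(Rational(5, 9), V), -1))
Mul(a, Function('x')(Add(Add(Add(-4, -2), 2), -4))) = Mul(54525, Mul(-18, Pow(Add(5, Mul(9, Add(Add(Add(-4, -2), 2), -4))), -1))) = Mul(54525, Mul(-18, Pow(Add(5, Mul(9, Add(Add(-6, 2), -4))), -1))) = Mul(54525, Mul(-18, Pow(Add(5, Mul(9, Add(-4, -4))), -1))) = Mul(54525, Mul(-18, Pow(Add(5, Mul(9, -8)), -1))) = Mul(54525, Mul(-18, Pow(Add(5, -72), -1))) = Mul(54525, Mul(-18, Pow(-67, -1))) = Mul(54525, Mul(-18, Rational(-1, 67))) = Mul(54525, Rational(18, 67)) = Rational(981450, 67)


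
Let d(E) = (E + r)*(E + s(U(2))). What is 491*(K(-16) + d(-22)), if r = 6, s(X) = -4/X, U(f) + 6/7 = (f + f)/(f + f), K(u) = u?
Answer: 384944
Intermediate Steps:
U(f) = 1/7 (U(f) = -6/7 + (f + f)/(f + f) = -6/7 + (2*f)/((2*f)) = -6/7 + (2*f)*(1/(2*f)) = -6/7 + 1 = 1/7)
d(E) = (-28 + E)*(6 + E) (d(E) = (E + 6)*(E - 4/1/7) = (6 + E)*(E - 4*7) = (6 + E)*(E - 28) = (6 + E)*(-28 + E) = (-28 + E)*(6 + E))
491*(K(-16) + d(-22)) = 491*(-16 + (-168 + (-22)**2 - 22*(-22))) = 491*(-16 + (-168 + 484 + 484)) = 491*(-16 + 800) = 491*784 = 384944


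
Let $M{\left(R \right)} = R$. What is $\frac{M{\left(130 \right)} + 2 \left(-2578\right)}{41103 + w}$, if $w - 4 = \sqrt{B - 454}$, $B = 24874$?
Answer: $- \frac{507626}{4151747} + \frac{10052 \sqrt{6105}}{1689761029} \approx -0.1218$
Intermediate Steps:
$w = 4 + 2 \sqrt{6105}$ ($w = 4 + \sqrt{24874 - 454} = 4 + \sqrt{24420} = 4 + 2 \sqrt{6105} \approx 160.27$)
$\frac{M{\left(130 \right)} + 2 \left(-2578\right)}{41103 + w} = \frac{130 + 2 \left(-2578\right)}{41103 + \left(4 + 2 \sqrt{6105}\right)} = \frac{130 - 5156}{41107 + 2 \sqrt{6105}} = - \frac{5026}{41107 + 2 \sqrt{6105}}$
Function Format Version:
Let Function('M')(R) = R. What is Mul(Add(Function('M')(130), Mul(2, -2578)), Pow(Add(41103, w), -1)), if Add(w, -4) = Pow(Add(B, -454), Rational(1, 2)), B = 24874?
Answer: Add(Rational(-507626, 4151747), Mul(Rational(10052, 1689761029), Pow(6105, Rational(1, 2)))) ≈ -0.12180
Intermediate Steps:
w = Add(4, Mul(2, Pow(6105, Rational(1, 2)))) (w = Add(4, Pow(Add(24874, -454), Rational(1, 2))) = Add(4, Pow(24420, Rational(1, 2))) = Add(4, Mul(2, Pow(6105, Rational(1, 2)))) ≈ 160.27)
Mul(Add(Function('M')(130), Mul(2, -2578)), Pow(Add(41103, w), -1)) = Mul(Add(130, Mul(2, -2578)), Pow(Add(41103, Add(4, Mul(2, Pow(6105, Rational(1, 2))))), -1)) = Mul(Add(130, -5156), Pow(Add(41107, Mul(2, Pow(6105, Rational(1, 2)))), -1)) = Mul(-5026, Pow(Add(41107, Mul(2, Pow(6105, Rational(1, 2)))), -1))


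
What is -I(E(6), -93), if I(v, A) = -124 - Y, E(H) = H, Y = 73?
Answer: 197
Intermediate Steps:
I(v, A) = -197 (I(v, A) = -124 - 1*73 = -124 - 73 = -197)
-I(E(6), -93) = -1*(-197) = 197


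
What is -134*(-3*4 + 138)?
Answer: -16884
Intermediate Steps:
-134*(-3*4 + 138) = -134*(-12 + 138) = -134*126 = -16884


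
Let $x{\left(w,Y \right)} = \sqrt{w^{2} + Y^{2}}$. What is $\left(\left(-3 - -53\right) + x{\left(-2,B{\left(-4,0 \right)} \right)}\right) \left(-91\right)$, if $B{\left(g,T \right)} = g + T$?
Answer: $-4550 - 182 \sqrt{5} \approx -4957.0$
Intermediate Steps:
$B{\left(g,T \right)} = T + g$
$x{\left(w,Y \right)} = \sqrt{Y^{2} + w^{2}}$
$\left(\left(-3 - -53\right) + x{\left(-2,B{\left(-4,0 \right)} \right)}\right) \left(-91\right) = \left(\left(-3 - -53\right) + \sqrt{\left(0 - 4\right)^{2} + \left(-2\right)^{2}}\right) \left(-91\right) = \left(\left(-3 + 53\right) + \sqrt{\left(-4\right)^{2} + 4}\right) \left(-91\right) = \left(50 + \sqrt{16 + 4}\right) \left(-91\right) = \left(50 + \sqrt{20}\right) \left(-91\right) = \left(50 + 2 \sqrt{5}\right) \left(-91\right) = -4550 - 182 \sqrt{5}$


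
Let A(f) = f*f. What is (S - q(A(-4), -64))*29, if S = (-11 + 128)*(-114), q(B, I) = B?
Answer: -387266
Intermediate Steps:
A(f) = f²
S = -13338 (S = 117*(-114) = -13338)
(S - q(A(-4), -64))*29 = (-13338 - 1*(-4)²)*29 = (-13338 - 1*16)*29 = (-13338 - 16)*29 = -13354*29 = -387266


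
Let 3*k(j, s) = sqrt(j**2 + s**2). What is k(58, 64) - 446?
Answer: -446 + 2*sqrt(1865)/3 ≈ -417.21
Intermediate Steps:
k(j, s) = sqrt(j**2 + s**2)/3
k(58, 64) - 446 = sqrt(58**2 + 64**2)/3 - 446 = sqrt(3364 + 4096)/3 - 446 = sqrt(7460)/3 - 446 = (2*sqrt(1865))/3 - 446 = 2*sqrt(1865)/3 - 446 = -446 + 2*sqrt(1865)/3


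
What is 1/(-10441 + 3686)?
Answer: -1/6755 ≈ -0.00014804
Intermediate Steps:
1/(-10441 + 3686) = 1/(-6755) = -1/6755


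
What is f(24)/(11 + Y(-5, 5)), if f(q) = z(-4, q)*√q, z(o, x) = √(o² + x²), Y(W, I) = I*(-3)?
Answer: -2*√222 ≈ -29.799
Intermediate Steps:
Y(W, I) = -3*I
f(q) = √q*√(16 + q²) (f(q) = √((-4)² + q²)*√q = √(16 + q²)*√q = √q*√(16 + q²))
f(24)/(11 + Y(-5, 5)) = (√24*√(16 + 24²))/(11 - 3*5) = ((2*√6)*√(16 + 576))/(11 - 15) = ((2*√6)*√592)/(-4) = -2*√6*4*√37/4 = -2*√222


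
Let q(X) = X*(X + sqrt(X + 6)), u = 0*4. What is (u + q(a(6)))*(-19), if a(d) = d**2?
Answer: -24624 - 684*sqrt(42) ≈ -29057.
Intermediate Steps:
u = 0
q(X) = X*(X + sqrt(6 + X))
(u + q(a(6)))*(-19) = (0 + 6**2*(6**2 + sqrt(6 + 6**2)))*(-19) = (0 + 36*(36 + sqrt(6 + 36)))*(-19) = (0 + 36*(36 + sqrt(42)))*(-19) = (0 + (1296 + 36*sqrt(42)))*(-19) = (1296 + 36*sqrt(42))*(-19) = -24624 - 684*sqrt(42)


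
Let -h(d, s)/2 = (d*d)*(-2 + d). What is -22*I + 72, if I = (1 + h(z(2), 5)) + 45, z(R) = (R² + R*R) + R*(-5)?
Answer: -1644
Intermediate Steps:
z(R) = -5*R + 2*R² (z(R) = (R² + R²) - 5*R = 2*R² - 5*R = -5*R + 2*R²)
h(d, s) = -2*d²*(-2 + d) (h(d, s) = -2*d*d*(-2 + d) = -2*d²*(-2 + d))
I = 78 (I = (1 + 2*(2*(-5 + 2*2))²*(2 - 2*(-5 + 2*2))) + 45 = (1 + 2*(2*(-5 + 4))²*(2 - 2*(-5 + 4))) + 45 = (1 + 2*(2*(-1))²*(2 - 2*(-1))) + 45 = (1 + 2*(-2)²*(2 - 1*(-2))) + 45 = (1 + 2*4*(2 + 2)) + 45 = (1 + 2*4*4) + 45 = (1 + 32) + 45 = 33 + 45 = 78)
-22*I + 72 = -22*78 + 72 = -1716 + 72 = -1644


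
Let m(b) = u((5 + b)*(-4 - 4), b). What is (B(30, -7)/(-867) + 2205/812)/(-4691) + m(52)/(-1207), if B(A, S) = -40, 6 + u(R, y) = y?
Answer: -1296309871/33496610892 ≈ -0.038700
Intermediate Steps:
u(R, y) = -6 + y
m(b) = -6 + b
(B(30, -7)/(-867) + 2205/812)/(-4691) + m(52)/(-1207) = (-40/(-867) + 2205/812)/(-4691) + (-6 + 52)/(-1207) = (-40*(-1/867) + 2205*(1/812))*(-1/4691) + 46*(-1/1207) = (40/867 + 315/116)*(-1/4691) - 46/1207 = (277745/100572)*(-1/4691) - 46/1207 = -277745/471783252 - 46/1207 = -1296309871/33496610892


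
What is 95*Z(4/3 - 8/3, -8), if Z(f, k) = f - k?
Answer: 1900/3 ≈ 633.33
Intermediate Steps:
95*Z(4/3 - 8/3, -8) = 95*((4/3 - 8/3) - 1*(-8)) = 95*((4*(⅓) - 8*⅓) + 8) = 95*((4/3 - 8/3) + 8) = 95*(-4/3 + 8) = 95*(20/3) = 1900/3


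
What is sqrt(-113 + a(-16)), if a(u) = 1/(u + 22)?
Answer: I*sqrt(4062)/6 ≈ 10.622*I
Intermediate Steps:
a(u) = 1/(22 + u)
sqrt(-113 + a(-16)) = sqrt(-113 + 1/(22 - 16)) = sqrt(-113 + 1/6) = sqrt(-677/6) = I*sqrt(4062)/6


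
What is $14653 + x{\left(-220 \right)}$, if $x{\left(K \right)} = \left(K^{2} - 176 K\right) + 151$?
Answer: $101924$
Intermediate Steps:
$x{\left(K \right)} = 151 + K^{2} - 176 K$
$14653 + x{\left(-220 \right)} = 14653 + \left(151 + \left(-220\right)^{2} - -38720\right) = 14653 + \left(151 + 48400 + 38720\right) = 14653 + 87271 = 101924$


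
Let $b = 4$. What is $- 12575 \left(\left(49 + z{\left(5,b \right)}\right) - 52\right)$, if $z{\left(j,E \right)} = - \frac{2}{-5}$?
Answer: $32695$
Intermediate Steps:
$z{\left(j,E \right)} = \frac{2}{5}$ ($z{\left(j,E \right)} = \left(-2\right) \left(- \frac{1}{5}\right) = \frac{2}{5}$)
$- 12575 \left(\left(49 + z{\left(5,b \right)}\right) - 52\right) = - 12575 \left(\left(49 + \frac{2}{5}\right) - 52\right) = - 12575 \left(\frac{247}{5} - 52\right) = \left(-12575\right) \left(- \frac{13}{5}\right) = 32695$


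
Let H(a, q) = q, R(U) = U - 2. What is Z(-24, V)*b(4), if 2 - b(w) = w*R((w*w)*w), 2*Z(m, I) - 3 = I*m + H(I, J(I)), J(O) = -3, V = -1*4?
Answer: -11808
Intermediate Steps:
V = -4
R(U) = -2 + U
Z(m, I) = I*m/2 (Z(m, I) = 3/2 + (I*m - 3)/2 = 3/2 + (-3 + I*m)/2 = 3/2 + (-3/2 + I*m/2) = I*m/2)
b(w) = 2 - w*(-2 + w³) (b(w) = 2 - w*(-2 + (w*w)*w) = 2 - w*(-2 + w²*w) = 2 - w*(-2 + w³))
Z(-24, V)*b(4) = ((½)*(-4)*(-24))*(2 - 1*4*(-2 + 4³)) = 48*(2 - 1*4*(-2 + 64)) = 48*(2 - 1*4*62) = 48*(2 - 248) = 48*(-246) = -11808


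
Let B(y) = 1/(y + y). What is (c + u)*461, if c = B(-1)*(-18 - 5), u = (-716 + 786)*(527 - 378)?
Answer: 9627063/2 ≈ 4.8135e+6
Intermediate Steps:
B(y) = 1/(2*y)
u = 10430 (u = 70*149 = 10430)
c = 23/2 (c = ((1/2)/(-1))*(-18 - 5) = ((1/2)*(-1))*(-23) = -1/2*(-23) = 23/2 ≈ 11.500)
(c + u)*461 = (23/2 + 10430)*461 = (20883/2)*461 = 9627063/2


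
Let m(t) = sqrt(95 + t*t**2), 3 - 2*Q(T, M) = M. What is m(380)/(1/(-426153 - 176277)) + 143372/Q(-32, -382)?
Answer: 286744/385 - 602430*sqrt(54872095) ≈ -4.4625e+9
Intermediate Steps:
Q(T, M) = 3/2 - M/2
m(t) = sqrt(95 + t**3)
m(380)/(1/(-426153 - 176277)) + 143372/Q(-32, -382) = sqrt(95 + 380**3)/(1/(-426153 - 176277)) + 143372/(3/2 - 1/2*(-382)) = sqrt(95 + 54872000)/(1/(-602430)) + 143372/(3/2 + 191) = sqrt(54872095)/(-1/602430) + 143372/(385/2) = sqrt(54872095)*(-602430) + 143372*(2/385) = -602430*sqrt(54872095) + 286744/385 = 286744/385 - 602430*sqrt(54872095)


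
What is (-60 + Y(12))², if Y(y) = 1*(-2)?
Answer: 3844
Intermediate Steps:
Y(y) = -2
(-60 + Y(12))² = (-60 - 2)² = (-62)² = 3844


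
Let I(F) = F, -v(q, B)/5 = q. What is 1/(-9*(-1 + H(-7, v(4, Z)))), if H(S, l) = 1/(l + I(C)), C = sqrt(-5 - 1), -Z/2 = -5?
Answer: 142/1341 - I*sqrt(6)/4023 ≈ 0.10589 - 0.00060887*I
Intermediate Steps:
Z = 10 (Z = -2*(-5) = 10)
v(q, B) = -5*q
C = I*sqrt(6) (C = sqrt(-6) = I*sqrt(6) ≈ 2.4495*I)
H(S, l) = 1/(l + I*sqrt(6))
1/(-9*(-1 + H(-7, v(4, Z)))) = 1/(-9*(-1 + 1/(-5*4 + I*sqrt(6)))) = 1/(-9*(-1 + 1/(-20 + I*sqrt(6)))) = 1/(9 - 9/(-20 + I*sqrt(6)))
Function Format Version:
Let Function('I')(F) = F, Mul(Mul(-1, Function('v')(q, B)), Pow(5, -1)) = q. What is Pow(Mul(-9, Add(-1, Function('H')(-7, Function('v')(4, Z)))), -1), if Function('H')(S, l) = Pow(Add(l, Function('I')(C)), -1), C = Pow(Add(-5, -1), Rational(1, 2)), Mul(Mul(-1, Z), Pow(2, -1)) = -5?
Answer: Add(Rational(142, 1341), Mul(Rational(-1, 4023), I, Pow(6, Rational(1, 2)))) ≈ Add(0.10589, Mul(-0.00060887, I))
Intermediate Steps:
Z = 10 (Z = Mul(-2, -5) = 10)
Function('v')(q, B) = Mul(-5, q)
C = Mul(I, Pow(6, Rational(1, 2))) (C = Pow(-6, Rational(1, 2)) = Mul(I, Pow(6, Rational(1, 2))) ≈ Mul(2.4495, I))
Function('H')(S, l) = Pow(Add(l, Mul(I, Pow(6, Rational(1, 2)))), -1)
Pow(Mul(-9, Add(-1, Function('H')(-7, Function('v')(4, Z)))), -1) = Pow(Mul(-9, Add(-1, Pow(Add(Mul(-5, 4), Mul(I, Pow(6, Rational(1, 2)))), -1))), -1) = Pow(Mul(-9, Add(-1, Pow(Add(-20, Mul(I, Pow(6, Rational(1, 2)))), -1))), -1) = Pow(Add(9, Mul(-9, Pow(Add(-20, Mul(I, Pow(6, Rational(1, 2)))), -1))), -1)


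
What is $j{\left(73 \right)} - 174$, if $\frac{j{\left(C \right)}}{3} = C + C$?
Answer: $264$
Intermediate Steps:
$j{\left(C \right)} = 6 C$ ($j{\left(C \right)} = 3 \left(C + C\right) = 3 \cdot 2 C = 6 C$)
$j{\left(73 \right)} - 174 = 6 \cdot 73 - 174 = 438 - 174 = 264$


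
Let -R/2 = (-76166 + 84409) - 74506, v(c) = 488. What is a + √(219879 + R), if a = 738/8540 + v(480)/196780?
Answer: 3734779/42012530 + √352405 ≈ 593.73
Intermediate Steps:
R = 132526 (R = -2*((-76166 + 84409) - 74506) = -2*(8243 - 74506) = -2*(-66263) = 132526)
a = 3734779/42012530 (a = 738/8540 + 488/196780 = 738*(1/8540) + 488*(1/196780) = 369/4270 + 122/49195 = 3734779/42012530 ≈ 0.088897)
a + √(219879 + R) = 3734779/42012530 + √(219879 + 132526) = 3734779/42012530 + √352405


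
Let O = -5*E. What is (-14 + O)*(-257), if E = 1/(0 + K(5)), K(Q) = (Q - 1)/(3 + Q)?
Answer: 6168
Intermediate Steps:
K(Q) = (-1 + Q)/(3 + Q)
E = 2 (E = 1/(0 + (-1 + 5)/(3 + 5)) = 1/(0 + 4/8) = 1/(0 + (⅛)*4) = 1/(0 + ½) = 1/(½) = 2)
O = -10 (O = -5*2 = -10)
(-14 + O)*(-257) = (-14 - 10)*(-257) = -24*(-257) = 6168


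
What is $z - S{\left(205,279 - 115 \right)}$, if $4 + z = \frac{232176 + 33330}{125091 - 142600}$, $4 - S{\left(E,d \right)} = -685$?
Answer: $- \frac{12399243}{17509} \approx -708.16$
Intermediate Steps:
$S{\left(E,d \right)} = 689$ ($S{\left(E,d \right)} = 4 - -685 = 4 + 685 = 689$)
$z = - \frac{335542}{17509}$ ($z = -4 + \frac{232176 + 33330}{125091 - 142600} = -4 + \frac{265506}{-17509} = -4 + 265506 \left(- \frac{1}{17509}\right) = -4 - \frac{265506}{17509} = - \frac{335542}{17509} \approx -19.164$)
$z - S{\left(205,279 - 115 \right)} = - \frac{335542}{17509} - 689 = - \frac{12399243}{17509}$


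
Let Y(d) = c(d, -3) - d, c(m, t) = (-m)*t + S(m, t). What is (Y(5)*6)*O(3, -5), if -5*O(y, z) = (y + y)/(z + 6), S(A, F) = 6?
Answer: -576/5 ≈ -115.20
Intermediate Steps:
c(m, t) = 6 - m*t (c(m, t) = (-m)*t + 6 = -m*t + 6 = 6 - m*t)
O(y, z) = -2*y/(5*(6 + z)) (O(y, z) = -(y + y)/(5*(z + 6)) = -2*y/(5*(6 + z)))
Y(d) = 6 + 2*d (Y(d) = (6 - 1*d*(-3)) - d = (6 + 3*d) - d = 6 + 2*d)
(Y(5)*6)*O(3, -5) = ((6 + 2*5)*6)*(-2*3/(30 + 5*(-5))) = ((6 + 10)*6)*(-2*3/(30 - 25)) = (16*6)*(-2*3/5) = 96*(-2*3*1/5) = 96*(-6/5) = -576/5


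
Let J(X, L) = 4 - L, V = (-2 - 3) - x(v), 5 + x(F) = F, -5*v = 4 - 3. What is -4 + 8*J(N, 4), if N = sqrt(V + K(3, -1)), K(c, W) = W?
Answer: -4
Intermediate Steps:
v = -1/5 (v = -(4 - 3)/5 = -1/5*1 = -1/5 ≈ -0.20000)
x(F) = -5 + F
V = 1/5 (V = (-2 - 3) - (-5 - 1/5) = -5 - 1*(-26/5) = -5 + 26/5 = 1/5 ≈ 0.20000)
N = 2*I*sqrt(5)/5 (N = sqrt(1/5 - 1) = sqrt(-4/5) = 2*I*sqrt(5)/5 ≈ 0.89443*I)
-4 + 8*J(N, 4) = -4 + 8*(4 - 1*4) = -4 + 8*(4 - 4) = -4 + 8*0 = -4 + 0 = -4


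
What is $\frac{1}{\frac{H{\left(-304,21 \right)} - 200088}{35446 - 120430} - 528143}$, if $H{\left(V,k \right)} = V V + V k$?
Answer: $- \frac{10623}{5610448832} \approx -1.8934 \cdot 10^{-6}$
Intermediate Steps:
$H{\left(V,k \right)} = V^{2} + V k$
$\frac{1}{\frac{H{\left(-304,21 \right)} - 200088}{35446 - 120430} - 528143} = \frac{1}{\frac{- 304 \left(-304 + 21\right) - 200088}{35446 - 120430} - 528143} = \frac{1}{\frac{\left(-304\right) \left(-283\right) - 200088}{-84984} - 528143} = \frac{1}{\left(86032 - 200088\right) \left(- \frac{1}{84984}\right) - 528143} = \frac{1}{\left(-114056\right) \left(- \frac{1}{84984}\right) - 528143} = \frac{1}{\frac{14257}{10623} - 528143} = \frac{1}{- \frac{5610448832}{10623}} = - \frac{10623}{5610448832}$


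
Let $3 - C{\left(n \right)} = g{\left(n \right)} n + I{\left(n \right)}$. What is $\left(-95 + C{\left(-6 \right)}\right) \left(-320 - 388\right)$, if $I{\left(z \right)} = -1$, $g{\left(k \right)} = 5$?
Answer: $43188$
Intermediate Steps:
$C{\left(n \right)} = 4 - 5 n$ ($C{\left(n \right)} = 3 - \left(5 n - 1\right) = 3 - \left(-1 + 5 n\right) = 4 - 5 n$)
$\left(-95 + C{\left(-6 \right)}\right) \left(-320 - 388\right) = \left(-95 + \left(4 - -30\right)\right) \left(-320 - 388\right) = \left(-95 + \left(4 + 30\right)\right) \left(-708\right) = \left(-95 + 34\right) \left(-708\right) = \left(-61\right) \left(-708\right) = 43188$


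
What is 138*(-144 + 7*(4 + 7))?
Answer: -9246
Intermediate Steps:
138*(-144 + 7*(4 + 7)) = 138*(-144 + 7*11) = 138*(-144 + 77) = 138*(-67) = -9246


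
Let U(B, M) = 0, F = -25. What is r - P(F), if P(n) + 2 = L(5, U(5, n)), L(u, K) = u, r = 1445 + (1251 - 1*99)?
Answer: 2594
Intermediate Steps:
r = 2597 (r = 1445 + (1251 - 99) = 1445 + 1152 = 2597)
P(n) = 3 (P(n) = -2 + 5 = 3)
r - P(F) = 2597 - 1*3 = 2597 - 3 = 2594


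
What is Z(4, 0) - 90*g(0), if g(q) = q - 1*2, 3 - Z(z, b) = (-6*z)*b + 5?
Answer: 178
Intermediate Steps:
Z(z, b) = -2 + 6*b*z (Z(z, b) = 3 - ((-6*z)*b + 5) = 3 - (-6*b*z + 5) = 3 - (5 - 6*b*z) = 3 + (-5 + 6*b*z) = -2 + 6*b*z)
g(q) = -2 + q (g(q) = q - 2 = -2 + q)
Z(4, 0) - 90*g(0) = (-2 + 6*0*4) - 90*(-2 + 0) = (-2 + 0) - 90*(-2) = -2 + 180 = 178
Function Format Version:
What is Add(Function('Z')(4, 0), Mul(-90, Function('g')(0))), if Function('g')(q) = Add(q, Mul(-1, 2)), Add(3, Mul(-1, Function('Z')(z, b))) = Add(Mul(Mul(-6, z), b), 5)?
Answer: 178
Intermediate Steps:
Function('Z')(z, b) = Add(-2, Mul(6, b, z)) (Function('Z')(z, b) = Add(3, Mul(-1, Add(Mul(Mul(-6, z), b), 5))) = Add(3, Mul(-1, Add(Mul(-6, b, z), 5))) = Add(3, Mul(-1, Add(5, Mul(-6, b, z)))) = Add(3, Add(-5, Mul(6, b, z))) = Add(-2, Mul(6, b, z)))
Function('g')(q) = Add(-2, q) (Function('g')(q) = Add(q, -2) = Add(-2, q))
Add(Function('Z')(4, 0), Mul(-90, Function('g')(0))) = Add(Add(-2, Mul(6, 0, 4)), Mul(-90, Add(-2, 0))) = Add(Add(-2, 0), Mul(-90, -2)) = Add(-2, 180) = 178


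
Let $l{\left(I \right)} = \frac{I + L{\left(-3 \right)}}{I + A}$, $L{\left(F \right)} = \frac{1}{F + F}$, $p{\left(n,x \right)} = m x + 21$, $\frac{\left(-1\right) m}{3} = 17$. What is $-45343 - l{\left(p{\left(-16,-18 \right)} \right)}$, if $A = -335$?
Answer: $- \frac{164328665}{3624} \approx -45345.0$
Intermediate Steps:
$m = -51$ ($m = \left(-3\right) 17 = -51$)
$p{\left(n,x \right)} = 21 - 51 x$ ($p{\left(n,x \right)} = - 51 x + 21 = 21 - 51 x$)
$L{\left(F \right)} = \frac{1}{2 F}$
$l{\left(I \right)} = \frac{- \frac{1}{6} + I}{-335 + I}$ ($l{\left(I \right)} = \frac{I + \frac{1}{2 \left(-3\right)}}{I - 335} = \frac{I + \frac{1}{2} \left(- \frac{1}{3}\right)}{-335 + I} = \frac{I - \frac{1}{6}}{-335 + I} = \frac{- \frac{1}{6} + I}{-335 + I}$)
$-45343 - l{\left(p{\left(-16,-18 \right)} \right)} = -45343 - \frac{- \frac{1}{6} + \left(21 - -918\right)}{-335 + \left(21 - -918\right)} = -45343 - \frac{- \frac{1}{6} + \left(21 + 918\right)}{-335 + \left(21 + 918\right)} = -45343 - \frac{- \frac{1}{6} + 939}{-335 + 939} = -45343 - \frac{1}{604} \cdot \frac{5633}{6} = -45343 - \frac{5633}{3624} = - \frac{164328665}{3624}$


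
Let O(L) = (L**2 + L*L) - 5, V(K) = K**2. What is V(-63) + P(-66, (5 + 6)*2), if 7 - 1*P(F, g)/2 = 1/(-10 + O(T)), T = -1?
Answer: 51781/13 ≈ 3983.2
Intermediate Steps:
O(L) = -5 + 2*L**2 (O(L) = (L**2 + L**2) - 5 = 2*L**2 - 5 = -5 + 2*L**2)
P(F, g) = 184/13 (P(F, g) = 14 - 2/(-10 + (-5 + 2*(-1)**2)) = 14 - 2/(-10 + (-5 + 2*1)) = 14 - 2/(-10 + (-5 + 2)) = 14 - 2/(-10 - 3) = 14 - 2/(-13) = 14 - 2*(-1/13) = 14 + 2/13 = 184/13)
V(-63) + P(-66, (5 + 6)*2) = (-63)**2 + 184/13 = 3969 + 184/13 = 51781/13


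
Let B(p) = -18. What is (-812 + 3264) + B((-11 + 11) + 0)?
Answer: 2434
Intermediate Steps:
(-812 + 3264) + B((-11 + 11) + 0) = (-812 + 3264) - 18 = 2452 - 18 = 2434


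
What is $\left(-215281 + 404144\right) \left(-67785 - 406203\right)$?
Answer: $-89518795644$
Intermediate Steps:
$\left(-215281 + 404144\right) \left(-67785 - 406203\right) = 188863 \left(-473988\right) = -89518795644$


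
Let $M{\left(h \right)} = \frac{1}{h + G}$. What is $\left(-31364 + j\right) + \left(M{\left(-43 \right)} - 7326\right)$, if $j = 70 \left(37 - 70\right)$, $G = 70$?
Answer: $- \frac{1106999}{27} \approx -41000.0$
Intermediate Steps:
$M{\left(h \right)} = \frac{1}{70 + h}$ ($M{\left(h \right)} = \frac{1}{h + 70} = \frac{1}{70 + h}$)
$j = -2310$ ($j = 70 \left(-33\right) = -2310$)
$\left(-31364 + j\right) + \left(M{\left(-43 \right)} - 7326\right) = \left(-31364 - 2310\right) + \left(\frac{1}{70 - 43} - 7326\right) = -33674 - \left(7326 - \frac{1}{27}\right) = -33674 + \left(\frac{1}{27} - 7326\right) = -33674 - \frac{197801}{27} = - \frac{1106999}{27}$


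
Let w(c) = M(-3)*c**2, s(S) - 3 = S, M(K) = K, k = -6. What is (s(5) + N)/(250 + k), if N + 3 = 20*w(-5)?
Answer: -1495/244 ≈ -6.1271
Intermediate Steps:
s(S) = 3 + S
w(c) = -3*c**2
N = -1503 (N = -3 + 20*(-3*(-5)**2) = -3 + 20*(-3*25) = -3 + 20*(-75) = -3 - 1500 = -1503)
(s(5) + N)/(250 + k) = ((3 + 5) - 1503)/(250 - 6) = (8 - 1503)/244 = -1495*1/244 = -1495/244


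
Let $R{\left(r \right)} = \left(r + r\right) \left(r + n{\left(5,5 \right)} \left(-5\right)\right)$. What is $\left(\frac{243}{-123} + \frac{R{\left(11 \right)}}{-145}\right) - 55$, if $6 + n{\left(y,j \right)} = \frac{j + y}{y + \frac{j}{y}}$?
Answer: $- \frac{1104556}{17835} \approx -61.932$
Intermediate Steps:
$n{\left(y,j \right)} = -6 + \frac{j + y}{y + \frac{j}{y}}$
$R{\left(r \right)} = 2 r \left(\frac{65}{3} + r\right)$ ($R{\left(r \right)} = \left(r + r\right) \left(r + \frac{\left(-6\right) 5 - 5 \cdot 5^{2} + 5 \cdot 5}{5 + 5^{2}} \left(-5\right)\right) = 2 r \left(r + \frac{-30 - 125 + 25}{5 + 25} \left(-5\right)\right) = 2 r \left(r + \frac{-30 - 125 + 25}{30} \left(-5\right)\right) = 2 r \left(r + \frac{1}{30} \left(-130\right) \left(-5\right)\right) = 2 r \left(r - - \frac{65}{3}\right) = 2 r \left(r + \frac{65}{3}\right) = 2 r \left(\frac{65}{3} + r\right)$)
$\left(\frac{243}{-123} + \frac{R{\left(11 \right)}}{-145}\right) - 55 = \left(\frac{243}{-123} + \frac{\frac{2}{3} \cdot 11 \left(65 + 3 \cdot 11\right)}{-145}\right) - 55 = \left(243 \left(- \frac{1}{123}\right) + \frac{2}{3} \cdot 11 \left(65 + 33\right) \left(- \frac{1}{145}\right)\right) - 55 = \left(- \frac{81}{41} + \frac{2}{3} \cdot 11 \cdot 98 \left(- \frac{1}{145}\right)\right) - 55 = \left(- \frac{81}{41} + \frac{2156}{3} \left(- \frac{1}{145}\right)\right) - 55 = \left(- \frac{81}{41} - \frac{2156}{435}\right) - 55 = - \frac{123631}{17835} - 55 = - \frac{1104556}{17835}$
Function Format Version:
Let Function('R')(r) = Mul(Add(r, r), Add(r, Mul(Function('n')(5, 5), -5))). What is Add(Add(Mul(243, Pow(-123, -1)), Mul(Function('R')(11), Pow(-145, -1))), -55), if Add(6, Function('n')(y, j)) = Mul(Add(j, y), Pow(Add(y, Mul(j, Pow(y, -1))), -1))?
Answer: Rational(-1104556, 17835) ≈ -61.932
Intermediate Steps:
Function('n')(y, j) = Add(-6, Mul(Pow(Add(y, Mul(j, Pow(y, -1))), -1), Add(j, y))) (Function('n')(y, j) = Add(-6, Mul(Add(j, y), Pow(Add(y, Mul(j, Pow(y, -1))), -1))) = Add(-6, Mul(Pow(Add(y, Mul(j, Pow(y, -1))), -1), Add(j, y))))
Function('R')(r) = Mul(2, r, Add(Rational(65, 3), r)) (Function('R')(r) = Mul(Add(r, r), Add(r, Mul(Mul(Pow(Add(5, Pow(5, 2)), -1), Add(Mul(-6, 5), Mul(-5, Pow(5, 2)), Mul(5, 5))), -5))) = Mul(Mul(2, r), Add(r, Mul(Mul(Pow(Add(5, 25), -1), Add(-30, Mul(-5, 25), 25)), -5))) = Mul(Mul(2, r), Add(r, Mul(Mul(Pow(30, -1), Add(-30, -125, 25)), -5))) = Mul(Mul(2, r), Add(r, Mul(Mul(Rational(1, 30), -130), -5))) = Mul(Mul(2, r), Add(r, Mul(Rational(-13, 3), -5))) = Mul(Mul(2, r), Add(r, Rational(65, 3))) = Mul(Mul(2, r), Add(Rational(65, 3), r)) = Mul(2, r, Add(Rational(65, 3), r)))
Add(Add(Mul(243, Pow(-123, -1)), Mul(Function('R')(11), Pow(-145, -1))), -55) = Add(Add(Mul(243, Pow(-123, -1)), Mul(Mul(Rational(2, 3), 11, Add(65, Mul(3, 11))), Pow(-145, -1))), -55) = Add(Add(Mul(243, Rational(-1, 123)), Mul(Mul(Rational(2, 3), 11, Add(65, 33)), Rational(-1, 145))), -55) = Add(Add(Rational(-81, 41), Mul(Mul(Rational(2, 3), 11, 98), Rational(-1, 145))), -55) = Add(Add(Rational(-81, 41), Mul(Rational(2156, 3), Rational(-1, 145))), -55) = Add(Add(Rational(-81, 41), Rational(-2156, 435)), -55) = Add(Rational(-123631, 17835), -55) = Rational(-1104556, 17835)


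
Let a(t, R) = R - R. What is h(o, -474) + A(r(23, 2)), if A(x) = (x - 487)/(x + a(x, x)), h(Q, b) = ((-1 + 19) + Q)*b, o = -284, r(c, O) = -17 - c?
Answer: 5043887/40 ≈ 1.2610e+5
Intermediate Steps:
a(t, R) = 0
h(Q, b) = b*(18 + Q) (h(Q, b) = (18 + Q)*b = b*(18 + Q))
A(x) = (-487 + x)/x (A(x) = (x - 487)/(x + 0) = (-487 + x)/x)
h(o, -474) + A(r(23, 2)) = -474*(18 - 284) + (-487 + (-17 - 1*23))/(-17 - 1*23) = -474*(-266) + (-487 + (-17 - 23))/(-17 - 23) = 126084 + (-487 - 40)/(-40) = 126084 - 1/40*(-527) = 126084 + 527/40 = 5043887/40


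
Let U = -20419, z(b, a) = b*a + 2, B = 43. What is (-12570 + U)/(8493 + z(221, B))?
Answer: -32989/17998 ≈ -1.8329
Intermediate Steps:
z(b, a) = 2 + a*b (z(b, a) = a*b + 2 = 2 + a*b)
(-12570 + U)/(8493 + z(221, B)) = (-12570 - 20419)/(8493 + (2 + 43*221)) = -32989/(8493 + (2 + 9503)) = -32989/(8493 + 9505) = -32989/17998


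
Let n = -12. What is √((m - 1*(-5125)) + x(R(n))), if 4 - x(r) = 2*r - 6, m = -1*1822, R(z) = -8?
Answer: √3329 ≈ 57.698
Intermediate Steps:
m = -1822
x(r) = 10 - 2*r (x(r) = 4 - (2*r - 6) = 4 - (-6 + 2*r) = 4 + (6 - 2*r) = 10 - 2*r)
√((m - 1*(-5125)) + x(R(n))) = √((-1822 - 1*(-5125)) + (10 - 2*(-8))) = √((-1822 + 5125) + (10 + 16)) = √(3303 + 26) = √3329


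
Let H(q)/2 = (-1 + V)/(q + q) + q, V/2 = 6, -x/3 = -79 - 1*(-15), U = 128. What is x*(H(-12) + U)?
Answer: 19792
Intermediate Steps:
x = 192 (x = -3*(-79 - 1*(-15)) = -3*(-79 + 15) = -3*(-64) = 192)
V = 12 (V = 2*6 = 12)
H(q) = 2*q + 11/q (H(q) = 2*((-1 + 12)/(q + q) + q) = 2*(11/((2*q)) + q) = 2*(11*(1/(2*q)) + q) = 2*(11/(2*q) + q) = 2*(q + 11/(2*q)) = 2*q + 11/q)
x*(H(-12) + U) = 192*((2*(-12) + 11/(-12)) + 128) = 192*((-24 + 11*(-1/12)) + 128) = 192*((-24 - 11/12) + 128) = 192*(-299/12 + 128) = 192*(1237/12) = 19792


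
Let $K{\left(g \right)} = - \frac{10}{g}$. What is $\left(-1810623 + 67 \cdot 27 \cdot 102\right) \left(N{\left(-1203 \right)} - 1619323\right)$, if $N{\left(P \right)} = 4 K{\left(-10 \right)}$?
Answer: $2633182722495$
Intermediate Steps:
$N{\left(P \right)} = 4$ ($N{\left(P \right)} = 4 \left(- \frac{10}{-10}\right) = 4 \left(\left(-10\right) \left(- \frac{1}{10}\right)\right) = 4 \cdot 1 = 4$)
$\left(-1810623 + 67 \cdot 27 \cdot 102\right) \left(N{\left(-1203 \right)} - 1619323\right) = \left(-1810623 + 67 \cdot 27 \cdot 102\right) \left(4 - 1619323\right) = \left(-1810623 + 1809 \cdot 102\right) \left(-1619319\right) = \left(-1810623 + 184518\right) \left(-1619319\right) = \left(-1626105\right) \left(-1619319\right) = 2633182722495$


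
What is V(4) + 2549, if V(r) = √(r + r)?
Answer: 2549 + 2*√2 ≈ 2551.8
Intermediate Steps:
V(r) = √2*√r (V(r) = √(2*r) = √2*√r)
V(4) + 2549 = √2*√4 + 2549 = √2*2 + 2549 = 2*√2 + 2549 = 2549 + 2*√2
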